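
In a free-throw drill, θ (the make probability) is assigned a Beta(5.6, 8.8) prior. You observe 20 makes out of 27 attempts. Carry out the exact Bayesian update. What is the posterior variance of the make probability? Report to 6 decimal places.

0.005566

The Beta prior is conjugate to a Binomial/Bernoulli likelihood; the update adds successes to α and failures to β.
Posterior: Beta(α+k, β+n−k) = Beta(5.6+20, 8.8+7) = Beta(25.6, 15.8).
Var = αβ/((α+β)²(α+β+1)) = 25.6·15.8/(41.4²·42.4) = 0.005566.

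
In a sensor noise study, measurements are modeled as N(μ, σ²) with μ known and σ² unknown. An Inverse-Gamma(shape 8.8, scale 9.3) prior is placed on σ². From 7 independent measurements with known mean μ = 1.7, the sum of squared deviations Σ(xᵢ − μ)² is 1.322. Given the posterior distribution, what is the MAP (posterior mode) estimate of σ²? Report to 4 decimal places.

With known mean μ and an Inverse-Gamma(α, β) prior on σ², the Normal likelihood is conjugate: posterior is Inv-Gamma(α + n/2, β + Σ(xᵢ−μ)²/2).
Posterior: Inv-Gamma(8.8 + 7/2, 9.3 + 1.322/2) = Inv-Gamma(12.30, 9.9610).
Mode = β/(α+1) = 9.9610/13.30 = 0.7489.

0.7489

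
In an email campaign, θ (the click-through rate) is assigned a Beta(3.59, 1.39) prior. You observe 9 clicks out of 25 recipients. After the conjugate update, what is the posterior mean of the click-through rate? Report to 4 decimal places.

0.4199

The Beta prior is conjugate to a Binomial/Bernoulli likelihood; the update adds successes to α and failures to β.
Posterior: Beta(α+k, β+n−k) = Beta(3.59+9, 1.39+16) = Beta(12.59, 17.39).
Posterior mean = α/(α+β) = 12.59/29.98 = 0.4199.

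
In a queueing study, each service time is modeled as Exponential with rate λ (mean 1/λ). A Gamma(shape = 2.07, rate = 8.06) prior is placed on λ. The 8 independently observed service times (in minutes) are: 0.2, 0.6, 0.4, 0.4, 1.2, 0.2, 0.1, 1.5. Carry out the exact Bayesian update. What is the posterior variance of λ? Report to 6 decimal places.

With a Gamma(shape α, rate β) prior on the exponential rate λ, the posterior after n observations with total T = Σxᵢ is Gamma(α+n, β+T).
Sum of observations T = 4.6 minutes; n = 8.
Posterior: Gamma(2.07+8, 8.06+4.6) = Gamma(10.07, 12.66).
Var = α/β² = 0.062829.

0.062829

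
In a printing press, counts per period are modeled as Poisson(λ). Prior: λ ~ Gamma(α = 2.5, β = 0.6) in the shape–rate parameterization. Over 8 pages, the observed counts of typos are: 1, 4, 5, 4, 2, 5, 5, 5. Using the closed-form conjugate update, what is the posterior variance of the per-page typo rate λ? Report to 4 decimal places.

0.4529

With a Gamma(shape α, rate β) prior, the Poisson likelihood is conjugate: the posterior is Gamma(α + ΣXᵢ, β + n).
Sum of counts S = 31 over n = 8 pages.
Posterior: Gamma(α+S, β+n) = Gamma(2.5+31, 0.6+8) = Gamma(33.5, 8.6).
Var = α/β² = 33.5/8.6² = 0.4529.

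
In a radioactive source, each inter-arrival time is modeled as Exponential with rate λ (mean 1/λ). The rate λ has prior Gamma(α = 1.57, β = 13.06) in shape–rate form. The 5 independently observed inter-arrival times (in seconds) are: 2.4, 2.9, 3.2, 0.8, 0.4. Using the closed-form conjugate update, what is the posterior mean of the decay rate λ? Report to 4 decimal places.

With a Gamma(shape α, rate β) prior on the exponential rate λ, the posterior after n observations with total T = Σxᵢ is Gamma(α+n, β+T).
Sum of observations T = 9.7 seconds; n = 5.
Posterior: Gamma(1.57+5, 13.06+9.7) = Gamma(6.57, 22.76).
Posterior mean of λ = α/β = 6.57/22.76 = 0.2887.

0.2887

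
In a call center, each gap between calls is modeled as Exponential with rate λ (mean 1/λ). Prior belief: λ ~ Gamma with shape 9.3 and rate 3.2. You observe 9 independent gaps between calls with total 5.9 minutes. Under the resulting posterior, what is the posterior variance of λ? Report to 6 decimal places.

0.220988

With a Gamma(shape α, rate β) prior on the exponential rate λ, the posterior after n observations with total T = Σxᵢ is Gamma(α+n, β+T).
Posterior: Gamma(9.3+9, 3.2+5.9) = Gamma(18.3, 9.1).
Var = α/β² = 0.220988.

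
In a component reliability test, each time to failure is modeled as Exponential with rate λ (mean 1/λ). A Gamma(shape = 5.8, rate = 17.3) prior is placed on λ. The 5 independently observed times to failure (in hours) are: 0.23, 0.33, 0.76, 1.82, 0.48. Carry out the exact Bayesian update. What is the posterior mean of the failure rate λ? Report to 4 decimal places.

0.5163

With a Gamma(shape α, rate β) prior on the exponential rate λ, the posterior after n observations with total T = Σxᵢ is Gamma(α+n, β+T).
Sum of observations T = 3.62 hours; n = 5.
Posterior: Gamma(5.8+5, 17.3+3.62) = Gamma(10.8, 20.92).
Posterior mean of λ = α/β = 10.8/20.92 = 0.5163.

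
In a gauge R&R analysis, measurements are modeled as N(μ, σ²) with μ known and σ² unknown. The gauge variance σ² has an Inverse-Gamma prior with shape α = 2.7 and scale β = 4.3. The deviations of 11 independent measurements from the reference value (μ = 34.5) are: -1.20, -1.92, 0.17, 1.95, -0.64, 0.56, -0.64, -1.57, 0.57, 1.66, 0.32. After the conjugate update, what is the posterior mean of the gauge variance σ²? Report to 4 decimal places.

With known mean μ and an Inverse-Gamma(α, β) prior on σ², the Normal likelihood is conjugate: posterior is Inv-Gamma(α + n/2, β + Σ(xᵢ−μ)²/2).
Σ(xᵢ−μ)² = (-1.20)² + (-1.92)² + (0.17)² + (1.95)² + (-0.64)² + (0.56)² + (-0.64)² + (-1.57)² + (0.57)² + (1.66)² + (0.32)² = 15.7384.
Posterior: Inv-Gamma(2.7 + 11/2, 4.3 + 15.7384/2) = Inv-Gamma(8.20, 12.16920).
E[σ²|data] = β/(α−1) = 12.16920/7.20 = 1.6902.

1.6902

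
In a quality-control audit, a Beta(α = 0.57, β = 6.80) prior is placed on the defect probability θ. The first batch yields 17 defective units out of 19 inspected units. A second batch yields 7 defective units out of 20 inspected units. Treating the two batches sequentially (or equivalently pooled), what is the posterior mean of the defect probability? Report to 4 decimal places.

The Beta prior is conjugate to a Binomial/Bernoulli likelihood; the update adds successes to α and failures to β.
After batch 1: Beta(0.57+17, 6.80+2) = Beta(17.57, 8.80).
After batch 2: Beta(17.57+7, 8.80+13) = Beta(24.57, 21.80).
Posterior mean = α/(α+β) = 24.57/46.37 = 0.5299.

0.5299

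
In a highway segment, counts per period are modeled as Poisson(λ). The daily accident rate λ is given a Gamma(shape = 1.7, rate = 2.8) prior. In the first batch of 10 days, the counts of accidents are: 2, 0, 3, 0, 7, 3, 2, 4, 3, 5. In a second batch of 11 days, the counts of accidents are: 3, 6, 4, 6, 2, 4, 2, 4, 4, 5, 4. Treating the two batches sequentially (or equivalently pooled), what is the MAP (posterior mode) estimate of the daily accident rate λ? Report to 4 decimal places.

With a Gamma(shape α, rate β) prior, the Poisson likelihood is conjugate: the posterior is Gamma(α + ΣXᵢ, β + n).
Batch 1: sum of counts S = 29 over n = 10 days.
After batch 1: Gamma(α+S, β+n) = Gamma(1.7+29, 2.8+10) = Gamma(30.7, 12.8).
Batch 2: sum of counts S = 44 over n = 11 days.
After batch 2: Gamma(α+S, β+n) = Gamma(30.7+44, 12.8+11) = Gamma(74.7, 23.8).
Mode of Gamma(α,β) for α≥1 is (α−1)/β = 73.7/23.8 = 3.0966.

3.0966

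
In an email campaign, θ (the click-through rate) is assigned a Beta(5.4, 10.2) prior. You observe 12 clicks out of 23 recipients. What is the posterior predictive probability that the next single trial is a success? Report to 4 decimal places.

0.4508

The Beta prior is conjugate to a Binomial/Bernoulli likelihood; the update adds successes to α and failures to β.
Posterior: Beta(α+k, β+n−k) = Beta(5.4+12, 10.2+11) = Beta(17.4, 21.2).
For a single future Bernoulli trial, P(success | data) = α/(α+β) = 0.4508.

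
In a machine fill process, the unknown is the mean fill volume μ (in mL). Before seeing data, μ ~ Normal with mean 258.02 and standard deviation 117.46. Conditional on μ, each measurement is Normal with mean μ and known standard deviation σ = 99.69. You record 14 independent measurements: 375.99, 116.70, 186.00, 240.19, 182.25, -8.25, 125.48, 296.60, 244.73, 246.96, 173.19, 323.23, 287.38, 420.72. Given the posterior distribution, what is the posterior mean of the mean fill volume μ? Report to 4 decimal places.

For Normal data with known variance σ², a Normal(μ₀, σ₀²) prior on μ is conjugate. Posterior precision = 1/σ₀² + n/σ²; posterior mean is the precision-weighted average of μ₀ and x̄.
Σxᵢ = 375.99 + 116.70 + 186.00 + 240.19 + 182.25 + (-8.25) + 125.48 + 296.60 + 244.73 + 246.96 + 173.19 + 323.23 + 287.38 + 420.72 = 3211.17, so n·x̄ = 3211.17.
σ₀² = 117.46² = 13796.8516, σ² = 99.69² = 9938.0961; σ² + n·σ₀² = 9938.0961 + 14·13796.8516 = 203094.0185.
Posterior mean = (μ₀/σ₀² + n·x̄/σ²)/(1/σ₀² + n/σ²) = (σ²·μ₀ + σ₀²·n·x̄)/(σ² + n·σ₀²) = (9938.0961·258.02 + 13796.8516·3211.17)/203094.0185 = 46868263.508094/203094.0185 = 230.7713.

230.7713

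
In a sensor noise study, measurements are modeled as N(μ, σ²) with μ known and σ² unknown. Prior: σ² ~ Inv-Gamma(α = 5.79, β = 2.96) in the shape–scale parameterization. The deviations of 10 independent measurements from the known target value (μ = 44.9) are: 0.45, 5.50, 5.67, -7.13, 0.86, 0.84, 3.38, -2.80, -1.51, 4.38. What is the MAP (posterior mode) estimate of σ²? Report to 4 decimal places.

With known mean μ and an Inverse-Gamma(α, β) prior on σ², the Normal likelihood is conjugate: posterior is Inv-Gamma(α + n/2, β + Σ(xᵢ−μ)²/2).
Σ(xᵢ−μ)² = (0.45)² + (5.50)² + (5.67)² + (-7.13)² + (0.86)² + (0.84)² + (3.38)² + (-2.80)² + (-1.51)² + (4.38)² = 155.6124.
Posterior: Inv-Gamma(5.79 + 10/2, 2.96 + 155.6124/2) = Inv-Gamma(10.79, 80.76620).
Mode = β/(α+1) = 80.76620/11.79 = 6.8504.

6.8504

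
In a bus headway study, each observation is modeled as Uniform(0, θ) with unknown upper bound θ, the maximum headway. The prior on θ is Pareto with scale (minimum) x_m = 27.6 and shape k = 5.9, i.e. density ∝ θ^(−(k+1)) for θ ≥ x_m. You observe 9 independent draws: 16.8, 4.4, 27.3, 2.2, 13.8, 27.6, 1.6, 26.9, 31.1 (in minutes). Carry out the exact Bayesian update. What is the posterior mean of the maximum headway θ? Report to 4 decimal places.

A Pareto(scale x_m, shape k) prior on the upper bound θ of Uniform(0, θ) is conjugate: posterior is Pareto(max(x_m, max xᵢ), k + n).
Sample maximum = 31.1; prior scale x_m = 27.6 → posterior scale = max = 31.1.
Posterior shape = 5.9 + 9 = 14.9.
E[θ|data] = k·x_m/(k−1) = 14.9·31.1/13.9 = 33.3374.

33.3374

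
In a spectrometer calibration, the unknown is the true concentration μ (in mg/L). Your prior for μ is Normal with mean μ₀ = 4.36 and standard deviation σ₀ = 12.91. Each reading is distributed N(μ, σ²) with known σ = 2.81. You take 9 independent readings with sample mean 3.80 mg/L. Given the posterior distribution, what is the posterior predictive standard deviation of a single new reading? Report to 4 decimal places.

For Normal data with known variance σ², a Normal(μ₀, σ₀²) prior on μ is conjugate. Posterior precision = 1/σ₀² + n/σ²; posterior mean is the precision-weighted average of μ₀ and x̄.
σ₀² = 12.91² = 166.6681, σ² = 2.81² = 7.8961; σ² + n·σ₀² = 7.8961 + 9·166.6681 = 1507.909.
Posterior precision = 1/σ₀² + n/σ² = 1/166.6681 + 9/7.8961 = (σ² + n·σ₀²)/(σ₀²σ²) = 1507.909/(166.6681·7.8961); posterior variance σₙ² = σ₀²σ²/(σ² + n·σ₀²) = 166.6681·7.8961/1507.909 = 0.872750.
Predictive variance for one new observation = σₙ² + σ² = 166.6681·7.8961/1507.909 + 7.8961 = σ²·(σ₀² + 1507.909)/1507.909 = 7.8961·1674.5771/1507.909 = 8.768850; SD = √(7.8961·1674.5771/1507.909) = 2.9612.

2.9612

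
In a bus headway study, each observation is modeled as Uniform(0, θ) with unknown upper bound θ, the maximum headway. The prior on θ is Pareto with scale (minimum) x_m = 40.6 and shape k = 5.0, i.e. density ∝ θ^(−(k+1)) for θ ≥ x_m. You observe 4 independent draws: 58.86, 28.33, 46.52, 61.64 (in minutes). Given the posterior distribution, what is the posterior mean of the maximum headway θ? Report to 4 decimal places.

A Pareto(scale x_m, shape k) prior on the upper bound θ of Uniform(0, θ) is conjugate: posterior is Pareto(max(x_m, max xᵢ), k + n).
Sample maximum = 61.64; prior scale x_m = 40.6 → posterior scale = max = 61.64.
Posterior shape = 5.0 + 4 = 9.0.
E[θ|data] = k·x_m/(k−1) = 9.0·61.64/8.0 = 69.3450.

69.3450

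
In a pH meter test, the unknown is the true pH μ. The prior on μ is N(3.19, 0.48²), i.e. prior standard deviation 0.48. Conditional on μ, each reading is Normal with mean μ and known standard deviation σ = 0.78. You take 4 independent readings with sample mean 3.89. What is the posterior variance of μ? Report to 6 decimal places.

0.091618

For Normal data with known variance σ², a Normal(μ₀, σ₀²) prior on μ is conjugate. Posterior precision = 1/σ₀² + n/σ²; posterior mean is the precision-weighted average of μ₀ and x̄.
σ₀² = 0.48² = 0.2304, σ² = 0.78² = 0.6084; σ² + n·σ₀² = 0.6084 + 4·0.2304 = 1.53.
Posterior precision = 1/σ₀² + n/σ² = 1/0.2304 + 4/0.6084 = (σ² + n·σ₀²)/(σ₀²σ²) = 1.53/(0.2304·0.6084); posterior variance σₙ² = σ₀²σ²/(σ² + n·σ₀²) = 0.2304·0.6084/1.53 = 0.091618.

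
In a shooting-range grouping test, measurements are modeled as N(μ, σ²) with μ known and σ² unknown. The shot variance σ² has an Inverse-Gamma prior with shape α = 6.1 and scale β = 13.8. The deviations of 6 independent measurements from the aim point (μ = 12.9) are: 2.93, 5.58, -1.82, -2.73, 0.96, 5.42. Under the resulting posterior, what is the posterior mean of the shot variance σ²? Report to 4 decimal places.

With known mean μ and an Inverse-Gamma(α, β) prior on σ², the Normal likelihood is conjugate: posterior is Inv-Gamma(α + n/2, β + Σ(xᵢ−μ)²/2).
Σ(xᵢ−μ)² = (2.93)² + (5.58)² + (-1.82)² + (-2.73)² + (0.96)² + (5.42)² = 80.7846.
Posterior: Inv-Gamma(6.1 + 6/2, 13.8 + 80.7846/2) = Inv-Gamma(9.10, 54.19230).
E[σ²|data] = β/(α−1) = 54.19230/8.10 = 6.6904.

6.6904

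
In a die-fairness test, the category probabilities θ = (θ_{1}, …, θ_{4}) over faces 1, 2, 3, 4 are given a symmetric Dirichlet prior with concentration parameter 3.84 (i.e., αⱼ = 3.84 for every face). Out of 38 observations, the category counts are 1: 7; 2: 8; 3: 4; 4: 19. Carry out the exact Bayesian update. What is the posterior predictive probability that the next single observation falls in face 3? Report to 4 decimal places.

0.1469

The Dirichlet prior is conjugate to the Multinomial likelihood: each posterior αⱼ = prior αⱼ + observed count nⱼ.
Posterior concentration: (10.84, 11.84, 7.84, 22.84), total = 53.36.
P(next = 3 | data) = α_{3}/Σα = 0.1469.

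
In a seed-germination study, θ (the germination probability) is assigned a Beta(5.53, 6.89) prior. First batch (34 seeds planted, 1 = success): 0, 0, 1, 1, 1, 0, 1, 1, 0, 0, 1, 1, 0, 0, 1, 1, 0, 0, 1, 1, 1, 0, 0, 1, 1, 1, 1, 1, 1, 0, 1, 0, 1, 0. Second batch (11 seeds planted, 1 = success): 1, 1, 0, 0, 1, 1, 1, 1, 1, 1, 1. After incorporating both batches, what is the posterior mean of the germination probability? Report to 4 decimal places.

0.6014

The Beta prior is conjugate to a Binomial/Bernoulli likelihood; the update adds successes to α and failures to β.
After batch 1: Beta(5.53+20, 6.89+14) = Beta(25.53, 20.89).
After batch 2: Beta(25.53+9, 20.89+2) = Beta(34.53, 22.89).
Posterior mean = α/(α+β) = 34.53/57.42 = 0.6014.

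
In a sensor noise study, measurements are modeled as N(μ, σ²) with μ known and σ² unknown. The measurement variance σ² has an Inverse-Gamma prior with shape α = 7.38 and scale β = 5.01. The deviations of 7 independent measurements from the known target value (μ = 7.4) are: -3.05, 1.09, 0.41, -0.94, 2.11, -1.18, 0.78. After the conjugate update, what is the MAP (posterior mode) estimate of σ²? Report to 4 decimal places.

With known mean μ and an Inverse-Gamma(α, β) prior on σ², the Normal likelihood is conjugate: posterior is Inv-Gamma(α + n/2, β + Σ(xᵢ−μ)²/2).
Σ(xᵢ−μ)² = (-3.05)² + (1.09)² + (0.41)² + (-0.94)² + (2.11)² + (-1.18)² + (0.78)² = 17.9952.
Posterior: Inv-Gamma(7.38 + 7/2, 5.01 + 17.9952/2) = Inv-Gamma(10.88, 14.00760).
Mode = β/(α+1) = 14.00760/11.88 = 1.1791.

1.1791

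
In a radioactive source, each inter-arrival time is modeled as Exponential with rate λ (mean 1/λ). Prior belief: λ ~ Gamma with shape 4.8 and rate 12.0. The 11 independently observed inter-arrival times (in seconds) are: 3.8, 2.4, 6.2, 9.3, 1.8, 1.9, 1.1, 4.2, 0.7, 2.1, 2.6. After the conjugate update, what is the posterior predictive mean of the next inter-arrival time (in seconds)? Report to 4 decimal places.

With a Gamma(shape α, rate β) prior on the exponential rate λ, the posterior after n observations with total T = Σxᵢ is Gamma(α+n, β+T).
Sum of observations T = 36.1 seconds; n = 11.
Posterior: Gamma(4.8+11, 12.0+36.1) = Gamma(15.8, 48.1).
The predictive distribution for the next observation is Lomax; its mean is β/(α−1) = 48.1/14.8 = 3.2500.

3.2500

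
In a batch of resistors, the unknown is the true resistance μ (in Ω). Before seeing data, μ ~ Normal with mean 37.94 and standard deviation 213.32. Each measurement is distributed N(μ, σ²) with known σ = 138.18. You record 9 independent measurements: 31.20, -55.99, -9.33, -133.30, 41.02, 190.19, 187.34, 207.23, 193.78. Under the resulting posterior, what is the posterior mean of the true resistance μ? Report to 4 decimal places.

For Normal data with known variance σ², a Normal(μ₀, σ₀²) prior on μ is conjugate. Posterior precision = 1/σ₀² + n/σ²; posterior mean is the precision-weighted average of μ₀ and x̄.
Σxᵢ = 31.20 + (-55.99) + (-9.33) + (-133.30) + 41.02 + 190.19 + 187.34 + 207.23 + 193.78 = 652.14, so n·x̄ = 652.14.
σ₀² = 213.32² = 45505.4224, σ² = 138.18² = 19093.7124; σ² + n·σ₀² = 19093.7124 + 9·45505.4224 = 428642.514.
Posterior mean = (μ₀/σ₀² + n·x̄/σ²)/(1/σ₀² + n/σ²) = (σ²·μ₀ + σ₀²·n·x̄)/(σ² + n·σ₀²) = (19093.7124·37.94 + 45505.4224·652.14)/428642.514 = 30400321.612392/428642.514 = 70.9223.

70.9223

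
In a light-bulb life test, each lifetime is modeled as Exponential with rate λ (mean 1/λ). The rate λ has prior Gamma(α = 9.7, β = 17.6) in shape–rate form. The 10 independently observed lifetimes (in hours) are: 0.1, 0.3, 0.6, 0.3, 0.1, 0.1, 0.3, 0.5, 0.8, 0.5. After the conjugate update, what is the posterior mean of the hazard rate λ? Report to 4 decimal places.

With a Gamma(shape α, rate β) prior on the exponential rate λ, the posterior after n observations with total T = Σxᵢ is Gamma(α+n, β+T).
Sum of observations T = 3.6 hours; n = 10.
Posterior: Gamma(9.7+10, 17.6+3.6) = Gamma(19.7, 21.2).
Posterior mean of λ = α/β = 19.7/21.2 = 0.9292.

0.9292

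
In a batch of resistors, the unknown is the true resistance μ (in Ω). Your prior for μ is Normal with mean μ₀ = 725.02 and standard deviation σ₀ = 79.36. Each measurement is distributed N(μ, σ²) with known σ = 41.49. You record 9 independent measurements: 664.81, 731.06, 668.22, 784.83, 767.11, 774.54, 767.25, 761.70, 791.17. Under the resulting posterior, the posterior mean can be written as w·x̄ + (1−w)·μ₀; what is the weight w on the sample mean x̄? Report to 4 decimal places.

For Normal data with known variance σ², a Normal(μ₀, σ₀²) prior on μ is conjugate. Posterior precision = 1/σ₀² + n/σ²; posterior mean is the precision-weighted average of μ₀ and x̄.
σ₀² = 79.36² = 6298.0096, σ² = 41.49² = 1721.4201. Prior precision 1/σ₀² = 1/6298.0096; data precision n/σ² = 9/1721.4201.
w = (n/σ²)/(1/σ₀² + n/σ²) = n·σ₀²/(σ² + n·σ₀²) = 9·6298.0096/(1721.4201 + 9·6298.0096) = 56682.0864/58403.5065 = 0.9705.

0.9705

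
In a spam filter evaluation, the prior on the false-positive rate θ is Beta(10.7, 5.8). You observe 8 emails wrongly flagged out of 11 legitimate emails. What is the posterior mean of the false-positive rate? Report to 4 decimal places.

The Beta prior is conjugate to a Binomial/Bernoulli likelihood; the update adds successes to α and failures to β.
Posterior: Beta(α+k, β+n−k) = Beta(10.7+8, 5.8+3) = Beta(18.7, 8.8).
Posterior mean = α/(α+β) = 18.7/27.5 = 0.6800.

0.6800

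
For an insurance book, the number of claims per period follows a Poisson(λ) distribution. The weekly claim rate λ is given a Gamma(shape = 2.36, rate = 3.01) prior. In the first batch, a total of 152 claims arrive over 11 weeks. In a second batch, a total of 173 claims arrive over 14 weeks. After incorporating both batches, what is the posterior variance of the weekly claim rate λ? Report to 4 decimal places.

0.4173

With a Gamma(shape α, rate β) prior, the Poisson likelihood is conjugate: the posterior is Gamma(α + ΣXᵢ, β + n).
After batch 1: Gamma(α+S, β+n) = Gamma(2.36+152, 3.01+11) = Gamma(154.36, 14.01).
After batch 2: Gamma(α+S, β+n) = Gamma(154.36+173, 14.01+14) = Gamma(327.36, 28.01).
Var = α/β² = 327.36/28.01² = 0.4173.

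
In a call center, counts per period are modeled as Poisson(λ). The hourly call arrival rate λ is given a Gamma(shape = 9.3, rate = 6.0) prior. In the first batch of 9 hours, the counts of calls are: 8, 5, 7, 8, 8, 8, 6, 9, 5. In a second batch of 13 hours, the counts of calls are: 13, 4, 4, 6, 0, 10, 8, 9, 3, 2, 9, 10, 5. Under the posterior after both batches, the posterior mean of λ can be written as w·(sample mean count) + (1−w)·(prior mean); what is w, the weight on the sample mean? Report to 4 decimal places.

With a Gamma(shape α, rate β) prior, the Poisson likelihood is conjugate: the posterior is Gamma(α + ΣXᵢ, β + n).
Total number of hours: n = 9 + 13 = 22.
Posterior mean = (α₀+S)/(β₀+n) = [n/(β₀+n)]·(S/n) + [β₀/(β₀+n)]·(α₀/β₀), so only n and β₀ enter the weight.
Weight on data w = n/(β₀+n) = 22/(6.0+22) = 22/28.0 = 0.7857.

0.7857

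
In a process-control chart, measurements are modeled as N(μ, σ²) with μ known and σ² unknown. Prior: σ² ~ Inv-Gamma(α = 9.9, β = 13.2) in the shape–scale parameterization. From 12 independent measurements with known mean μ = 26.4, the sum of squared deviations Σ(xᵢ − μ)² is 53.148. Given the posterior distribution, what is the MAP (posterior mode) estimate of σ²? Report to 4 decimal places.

With known mean μ and an Inverse-Gamma(α, β) prior on σ², the Normal likelihood is conjugate: posterior is Inv-Gamma(α + n/2, β + Σ(xᵢ−μ)²/2).
Posterior: Inv-Gamma(9.9 + 12/2, 13.2 + 53.148/2) = Inv-Gamma(15.90, 39.7740).
Mode = β/(α+1) = 39.7740/16.90 = 2.3535.

2.3535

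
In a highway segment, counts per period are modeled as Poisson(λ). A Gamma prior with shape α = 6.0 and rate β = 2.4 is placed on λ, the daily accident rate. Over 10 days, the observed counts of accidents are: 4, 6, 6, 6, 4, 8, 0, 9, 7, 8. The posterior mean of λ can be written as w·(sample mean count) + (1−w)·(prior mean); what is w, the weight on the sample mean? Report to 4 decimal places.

With a Gamma(shape α, rate β) prior, the Poisson likelihood is conjugate: the posterior is Gamma(α + ΣXᵢ, β + n).
Posterior mean = (α₀+S)/(β₀+n) = [n/(β₀+n)]·(S/n) + [β₀/(β₀+n)]·(α₀/β₀), so only n and β₀ enter the weight.
Weight on data w = n/(β₀+n) = 10/(2.4+10) = 10/12.4 = 0.8065.

0.8065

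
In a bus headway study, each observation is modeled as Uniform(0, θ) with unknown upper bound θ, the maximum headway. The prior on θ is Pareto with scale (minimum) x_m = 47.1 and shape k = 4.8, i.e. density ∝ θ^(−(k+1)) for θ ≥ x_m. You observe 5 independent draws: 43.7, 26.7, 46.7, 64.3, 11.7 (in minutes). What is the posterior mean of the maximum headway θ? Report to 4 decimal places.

71.6068

A Pareto(scale x_m, shape k) prior on the upper bound θ of Uniform(0, θ) is conjugate: posterior is Pareto(max(x_m, max xᵢ), k + n).
Sample maximum = 64.3; prior scale x_m = 47.1 → posterior scale = max = 64.3.
Posterior shape = 4.8 + 5 = 9.8.
E[θ|data] = k·x_m/(k−1) = 9.8·64.3/8.8 = 71.6068.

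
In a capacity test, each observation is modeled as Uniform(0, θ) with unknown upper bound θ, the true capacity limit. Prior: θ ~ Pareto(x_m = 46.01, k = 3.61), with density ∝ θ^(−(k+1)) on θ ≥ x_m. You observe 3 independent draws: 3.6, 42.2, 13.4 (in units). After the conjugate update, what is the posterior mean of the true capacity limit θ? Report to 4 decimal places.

A Pareto(scale x_m, shape k) prior on the upper bound θ of Uniform(0, θ) is conjugate: posterior is Pareto(max(x_m, max xᵢ), k + n).
Sample maximum = 42.2; prior scale x_m = 46.01 → posterior scale = max = 46.01.
Posterior shape = 3.61 + 3 = 6.61.
E[θ|data] = k·x_m/(k−1) = 6.61·46.01/5.61 = 54.2114.

54.2114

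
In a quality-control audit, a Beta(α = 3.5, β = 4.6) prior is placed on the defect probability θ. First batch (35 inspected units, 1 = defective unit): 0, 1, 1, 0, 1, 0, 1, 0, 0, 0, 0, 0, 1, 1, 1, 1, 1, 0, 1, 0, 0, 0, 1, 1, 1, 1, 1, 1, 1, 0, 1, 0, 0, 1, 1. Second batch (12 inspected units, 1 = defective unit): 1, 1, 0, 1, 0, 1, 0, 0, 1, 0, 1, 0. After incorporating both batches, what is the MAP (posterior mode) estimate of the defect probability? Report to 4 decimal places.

The Beta prior is conjugate to a Binomial/Bernoulli likelihood; the update adds successes to α and failures to β.
After batch 1: Beta(3.5+20, 4.6+15) = Beta(23.5, 19.6).
After batch 2: Beta(23.5+6, 19.6+6) = Beta(29.5, 25.6).
Mode of Beta(a,b) for a,b>1 is (a−1)/(a+b−2) = 28.5/53.1 = 0.5367.

0.5367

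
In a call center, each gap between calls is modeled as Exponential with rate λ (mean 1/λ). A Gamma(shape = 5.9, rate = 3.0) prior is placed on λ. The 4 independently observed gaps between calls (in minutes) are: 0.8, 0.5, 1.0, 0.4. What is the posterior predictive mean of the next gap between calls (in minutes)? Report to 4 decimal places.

0.6404

With a Gamma(shape α, rate β) prior on the exponential rate λ, the posterior after n observations with total T = Σxᵢ is Gamma(α+n, β+T).
Sum of observations T = 2.7 minutes; n = 4.
Posterior: Gamma(5.9+4, 3.0+2.7) = Gamma(9.9, 5.7).
The predictive distribution for the next observation is Lomax; its mean is β/(α−1) = 5.7/8.9 = 0.6404.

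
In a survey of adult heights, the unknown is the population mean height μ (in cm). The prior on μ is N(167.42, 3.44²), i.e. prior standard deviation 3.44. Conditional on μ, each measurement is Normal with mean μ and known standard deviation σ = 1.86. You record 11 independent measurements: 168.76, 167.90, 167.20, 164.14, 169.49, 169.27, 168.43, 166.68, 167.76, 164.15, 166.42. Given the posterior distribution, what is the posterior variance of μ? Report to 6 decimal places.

0.306367

For Normal data with known variance σ², a Normal(μ₀, σ₀²) prior on μ is conjugate. Posterior precision = 1/σ₀² + n/σ²; posterior mean is the precision-weighted average of μ₀ and x̄.
σ₀² = 3.44² = 11.8336, σ² = 1.86² = 3.4596; σ² + n·σ₀² = 3.4596 + 11·11.8336 = 133.6292.
Posterior precision = 1/σ₀² + n/σ² = 1/11.8336 + 11/3.4596 = (σ² + n·σ₀²)/(σ₀²σ²) = 133.6292/(11.8336·3.4596); posterior variance σₙ² = σ₀²σ²/(σ² + n·σ₀²) = 11.8336·3.4596/133.6292 = 0.306367.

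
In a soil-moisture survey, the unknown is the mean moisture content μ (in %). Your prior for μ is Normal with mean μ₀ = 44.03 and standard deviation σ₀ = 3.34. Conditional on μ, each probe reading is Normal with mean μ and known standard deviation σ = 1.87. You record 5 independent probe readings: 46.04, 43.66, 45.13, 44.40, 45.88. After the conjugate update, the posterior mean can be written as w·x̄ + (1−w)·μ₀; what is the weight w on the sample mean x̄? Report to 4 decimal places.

For Normal data with known variance σ², a Normal(μ₀, σ₀²) prior on μ is conjugate. Posterior precision = 1/σ₀² + n/σ²; posterior mean is the precision-weighted average of μ₀ and x̄.
σ₀² = 3.34² = 11.1556, σ² = 1.87² = 3.4969. Prior precision 1/σ₀² = 1/11.1556; data precision n/σ² = 5/3.4969.
w = (n/σ²)/(1/σ₀² + n/σ²) = n·σ₀²/(σ² + n·σ₀²) = 5·11.1556/(3.4969 + 5·11.1556) = 55.778/59.2749 = 0.9410.

0.9410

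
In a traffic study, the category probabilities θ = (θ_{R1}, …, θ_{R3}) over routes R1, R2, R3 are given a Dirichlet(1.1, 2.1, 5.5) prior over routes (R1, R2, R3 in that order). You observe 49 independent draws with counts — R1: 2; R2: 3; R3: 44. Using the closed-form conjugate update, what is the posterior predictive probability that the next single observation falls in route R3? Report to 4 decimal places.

0.8579

The Dirichlet prior is conjugate to the Multinomial likelihood: each posterior αⱼ = prior αⱼ + observed count nⱼ.
Posterior concentration: (3.1, 5.1, 49.5), total = 57.7.
P(next = R3 | data) = α_{R3}/Σα = 0.8579.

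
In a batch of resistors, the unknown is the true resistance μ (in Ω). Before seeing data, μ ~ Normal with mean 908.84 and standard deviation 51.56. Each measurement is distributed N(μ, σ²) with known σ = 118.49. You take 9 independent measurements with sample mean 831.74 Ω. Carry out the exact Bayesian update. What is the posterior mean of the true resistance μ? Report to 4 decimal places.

860.2519

For Normal data with known variance σ², a Normal(μ₀, σ₀²) prior on μ is conjugate. Posterior precision = 1/σ₀² + n/σ²; posterior mean is the precision-weighted average of μ₀ and x̄.
n·x̄ = 9·831.74 = 7485.66.
σ₀² = 51.56² = 2658.4336, σ² = 118.49² = 14039.8801; σ² + n·σ₀² = 14039.8801 + 9·2658.4336 = 37965.7825.
Posterior mean = (μ₀/σ₀² + n·x̄/σ²)/(1/σ₀² + n/σ²) = (σ²·μ₀ + σ₀²·n·x̄)/(σ² + n·σ₀²) = (14039.8801·908.84 + 2658.4336·7485.66)/37965.7825 = 32660134.69226/37965.7825 = 860.2519.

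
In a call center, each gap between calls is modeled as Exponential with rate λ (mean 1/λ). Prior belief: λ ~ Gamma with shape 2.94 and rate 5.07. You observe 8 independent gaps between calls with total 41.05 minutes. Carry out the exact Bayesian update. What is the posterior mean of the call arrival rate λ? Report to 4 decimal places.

0.2372

With a Gamma(shape α, rate β) prior on the exponential rate λ, the posterior after n observations with total T = Σxᵢ is Gamma(α+n, β+T).
Posterior: Gamma(2.94+8, 5.07+41.05) = Gamma(10.94, 46.12).
Posterior mean of λ = α/β = 10.94/46.12 = 0.2372.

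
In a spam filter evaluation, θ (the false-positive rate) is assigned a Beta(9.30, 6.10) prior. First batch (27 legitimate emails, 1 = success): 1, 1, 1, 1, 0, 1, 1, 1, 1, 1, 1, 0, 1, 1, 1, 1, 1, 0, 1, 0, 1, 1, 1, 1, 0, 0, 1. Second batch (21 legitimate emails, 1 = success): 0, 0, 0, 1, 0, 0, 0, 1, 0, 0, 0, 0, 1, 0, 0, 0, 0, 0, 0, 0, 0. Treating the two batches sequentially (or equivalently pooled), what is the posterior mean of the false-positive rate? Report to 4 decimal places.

The Beta prior is conjugate to a Binomial/Bernoulli likelihood; the update adds successes to α and failures to β.
After batch 1: Beta(9.30+21, 6.10+6) = Beta(30.30, 12.10).
After batch 2: Beta(30.30+3, 12.10+18) = Beta(33.30, 30.10).
Posterior mean = α/(α+β) = 33.30/63.40 = 0.5252.

0.5252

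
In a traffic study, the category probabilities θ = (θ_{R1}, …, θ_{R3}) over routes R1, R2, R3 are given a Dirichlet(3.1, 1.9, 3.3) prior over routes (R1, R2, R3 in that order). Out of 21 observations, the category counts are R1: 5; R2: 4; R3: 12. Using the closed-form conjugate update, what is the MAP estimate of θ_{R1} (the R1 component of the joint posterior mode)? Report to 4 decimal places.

0.2700

The Dirichlet prior is conjugate to the Multinomial likelihood: each posterior αⱼ = prior αⱼ + observed count nⱼ.
Posterior concentration: (8.1, 5.9, 15.3), total = 29.3.
Joint mode component: (α_{R1}−1)/(Σα−K) = 7.1/26.3 = 0.2700.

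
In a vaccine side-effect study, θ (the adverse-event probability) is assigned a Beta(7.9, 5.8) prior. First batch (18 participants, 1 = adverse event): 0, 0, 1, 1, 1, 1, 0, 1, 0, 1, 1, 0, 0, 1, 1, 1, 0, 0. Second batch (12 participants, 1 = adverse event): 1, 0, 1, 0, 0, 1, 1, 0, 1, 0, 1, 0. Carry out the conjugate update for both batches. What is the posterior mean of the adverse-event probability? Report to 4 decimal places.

The Beta prior is conjugate to a Binomial/Bernoulli likelihood; the update adds successes to α and failures to β.
After batch 1: Beta(7.9+10, 5.8+8) = Beta(17.9, 13.8).
After batch 2: Beta(17.9+6, 13.8+6) = Beta(23.9, 19.8).
Posterior mean = α/(α+β) = 23.9/43.7 = 0.5469.

0.5469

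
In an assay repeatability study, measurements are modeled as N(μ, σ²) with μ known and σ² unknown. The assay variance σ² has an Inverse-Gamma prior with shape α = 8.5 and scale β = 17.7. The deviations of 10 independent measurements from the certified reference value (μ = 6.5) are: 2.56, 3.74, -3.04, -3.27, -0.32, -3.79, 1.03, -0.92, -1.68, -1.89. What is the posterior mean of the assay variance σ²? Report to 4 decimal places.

3.9458

With known mean μ and an Inverse-Gamma(α, β) prior on σ², the Normal likelihood is conjugate: posterior is Inv-Gamma(α + n/2, β + Σ(xᵢ−μ)²/2).
Σ(xᵢ−μ)² = (2.56)² + (3.74)² + (-3.04)² + (-3.27)² + (-0.32)² + (-3.79)² + (1.03)² + (-0.92)² + (-1.68)² + (-1.89)² = 63.2440.
Posterior: Inv-Gamma(8.5 + 10/2, 17.7 + 63.2440/2) = Inv-Gamma(13.50, 49.32200).
E[σ²|data] = β/(α−1) = 49.32200/12.50 = 3.9458.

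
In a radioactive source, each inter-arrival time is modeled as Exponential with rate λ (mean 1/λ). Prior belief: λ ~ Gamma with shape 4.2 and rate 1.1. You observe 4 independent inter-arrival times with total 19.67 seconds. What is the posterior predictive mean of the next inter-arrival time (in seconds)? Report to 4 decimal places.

With a Gamma(shape α, rate β) prior on the exponential rate λ, the posterior after n observations with total T = Σxᵢ is Gamma(α+n, β+T).
Posterior: Gamma(4.2+4, 1.1+19.67) = Gamma(8.2, 20.77).
The predictive distribution for the next observation is Lomax; its mean is β/(α−1) = 20.77/7.2 = 2.8847.

2.8847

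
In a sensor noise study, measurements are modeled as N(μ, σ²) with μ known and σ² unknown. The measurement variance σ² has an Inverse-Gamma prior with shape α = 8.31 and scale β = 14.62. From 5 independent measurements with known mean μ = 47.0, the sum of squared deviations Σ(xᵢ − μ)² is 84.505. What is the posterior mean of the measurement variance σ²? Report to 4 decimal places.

With known mean μ and an Inverse-Gamma(α, β) prior on σ², the Normal likelihood is conjugate: posterior is Inv-Gamma(α + n/2, β + Σ(xᵢ−μ)²/2).
Posterior: Inv-Gamma(8.31 + 5/2, 14.62 + 84.505/2) = Inv-Gamma(10.81, 56.8725).
E[σ²|data] = β/(α−1) = 56.8725/9.81 = 5.7974.

5.7974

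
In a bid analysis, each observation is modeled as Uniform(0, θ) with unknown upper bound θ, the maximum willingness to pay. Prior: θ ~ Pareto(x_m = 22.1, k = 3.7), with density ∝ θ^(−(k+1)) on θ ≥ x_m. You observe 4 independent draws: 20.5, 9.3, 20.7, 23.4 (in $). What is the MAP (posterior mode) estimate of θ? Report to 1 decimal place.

23.4

A Pareto(scale x_m, shape k) prior on the upper bound θ of Uniform(0, θ) is conjugate: posterior is Pareto(max(x_m, max xᵢ), k + n).
Sample maximum = 23.4; prior scale x_m = 22.1 → posterior scale = max = 23.4.
Posterior shape = 3.7 + 4 = 7.7.
The Pareto density is decreasing on [x_m, ∞), so the mode is x_m = 23.4.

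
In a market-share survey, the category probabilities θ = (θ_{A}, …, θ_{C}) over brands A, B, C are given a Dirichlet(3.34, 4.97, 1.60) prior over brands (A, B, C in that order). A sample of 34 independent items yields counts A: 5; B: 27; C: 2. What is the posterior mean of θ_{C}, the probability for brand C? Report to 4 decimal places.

The Dirichlet prior is conjugate to the Multinomial likelihood: each posterior αⱼ = prior αⱼ + observed count nⱼ.
Posterior concentration: (8.34, 31.97, 3.60), total = 43.91.
E[θ_{C}|data] = α_{C}/Σα = 3.60/43.91 = 0.0820.

0.0820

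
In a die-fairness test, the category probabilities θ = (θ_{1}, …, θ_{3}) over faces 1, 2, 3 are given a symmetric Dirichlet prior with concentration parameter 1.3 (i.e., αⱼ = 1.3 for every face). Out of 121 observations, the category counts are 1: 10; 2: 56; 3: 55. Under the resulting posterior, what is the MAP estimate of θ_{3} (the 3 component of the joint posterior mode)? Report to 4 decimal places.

The Dirichlet prior is conjugate to the Multinomial likelihood: each posterior αⱼ = prior αⱼ + observed count nⱼ.
Posterior concentration: (11.3, 57.3, 56.3), total = 124.9.
Joint mode component: (α_{3}−1)/(Σα−K) = 55.3/121.9 = 0.4537.

0.4537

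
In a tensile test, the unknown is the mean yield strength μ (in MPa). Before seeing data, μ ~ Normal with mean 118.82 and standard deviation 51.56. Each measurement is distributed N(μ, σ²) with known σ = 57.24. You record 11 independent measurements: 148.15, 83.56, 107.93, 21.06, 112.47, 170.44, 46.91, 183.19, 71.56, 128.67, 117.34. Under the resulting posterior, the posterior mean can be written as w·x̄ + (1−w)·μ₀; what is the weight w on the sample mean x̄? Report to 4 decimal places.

For Normal data with known variance σ², a Normal(μ₀, σ₀²) prior on μ is conjugate. Posterior precision = 1/σ₀² + n/σ²; posterior mean is the precision-weighted average of μ₀ and x̄.
σ₀² = 51.56² = 2658.4336, σ² = 57.24² = 3276.4176. Prior precision 1/σ₀² = 1/2658.4336; data precision n/σ² = 11/3276.4176.
w = (n/σ²)/(1/σ₀² + n/σ²) = n·σ₀²/(σ² + n·σ₀²) = 11·2658.4336/(3276.4176 + 11·2658.4336) = 29242.7696/32519.1872 = 0.8992.

0.8992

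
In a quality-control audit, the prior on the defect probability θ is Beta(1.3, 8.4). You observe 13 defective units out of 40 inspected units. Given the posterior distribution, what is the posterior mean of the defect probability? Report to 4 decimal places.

0.2877

The Beta prior is conjugate to a Binomial/Bernoulli likelihood; the update adds successes to α and failures to β.
Posterior: Beta(α+k, β+n−k) = Beta(1.3+13, 8.4+27) = Beta(14.3, 35.4).
Posterior mean = α/(α+β) = 14.3/49.7 = 0.2877.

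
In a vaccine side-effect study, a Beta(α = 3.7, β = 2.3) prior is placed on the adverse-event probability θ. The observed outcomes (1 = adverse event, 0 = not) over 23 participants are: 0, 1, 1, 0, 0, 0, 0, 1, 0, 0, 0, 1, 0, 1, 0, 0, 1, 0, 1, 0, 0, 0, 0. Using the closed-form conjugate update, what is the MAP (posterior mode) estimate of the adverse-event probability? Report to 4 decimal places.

The Beta prior is conjugate to a Binomial/Bernoulli likelihood; the update adds successes to α and failures to β.
Posterior: Beta(α+k, β+n−k) = Beta(3.7+7, 2.3+16) = Beta(10.7, 18.3).
Mode of Beta(a,b) for a,b>1 is (a−1)/(a+b−2) = 9.7/27.0 = 0.3593.

0.3593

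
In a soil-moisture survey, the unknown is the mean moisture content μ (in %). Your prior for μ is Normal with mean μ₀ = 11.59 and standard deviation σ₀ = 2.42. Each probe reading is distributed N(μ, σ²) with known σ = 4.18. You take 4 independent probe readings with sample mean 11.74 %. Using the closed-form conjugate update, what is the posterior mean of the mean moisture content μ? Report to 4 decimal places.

11.6759

For Normal data with known variance σ², a Normal(μ₀, σ₀²) prior on μ is conjugate. Posterior precision = 1/σ₀² + n/σ²; posterior mean is the precision-weighted average of μ₀ and x̄.
n·x̄ = 4·11.74 = 46.96.
σ₀² = 2.42² = 5.8564, σ² = 4.18² = 17.4724; σ² + n·σ₀² = 17.4724 + 4·5.8564 = 40.898.
Posterior mean = (μ₀/σ₀² + n·x̄/σ²)/(1/σ₀² + n/σ²) = (σ²·μ₀ + σ₀²·n·x̄)/(σ² + n·σ₀²) = (17.4724·11.59 + 5.8564·46.96)/40.898 = 477.52166/40.898 = 11.6759.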